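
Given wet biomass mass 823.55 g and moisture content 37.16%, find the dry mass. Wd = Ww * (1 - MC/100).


Wd = Ww * (1 - MC/100)
= 823.55 * (1 - 37.16/100)
= 517.5188 g

517.5188 g


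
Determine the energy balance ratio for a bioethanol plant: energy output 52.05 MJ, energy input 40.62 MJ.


EROI = E_out / E_in
= 52.05 / 40.62
= 1.2814

1.2814


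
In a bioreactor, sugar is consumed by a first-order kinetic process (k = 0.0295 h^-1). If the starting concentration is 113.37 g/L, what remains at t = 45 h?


S = S0 * exp(-k * t)
S = 113.37 * exp(-0.0295 * 45)
S = 30.0588 g/L

30.0588 g/L


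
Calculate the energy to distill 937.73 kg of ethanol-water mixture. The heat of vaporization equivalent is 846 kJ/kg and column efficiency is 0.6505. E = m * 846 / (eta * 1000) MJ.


E = m * 846 / (eta * 1000)
= 937.73 * 846 / (0.6505 * 1000)
= 1219.5535 MJ

1219.5535 MJ


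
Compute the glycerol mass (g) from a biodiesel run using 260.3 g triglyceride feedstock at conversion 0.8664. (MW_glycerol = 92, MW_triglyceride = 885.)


glycerol = oil * conv * (92/885)
= 260.3 * 0.8664 * 92 / 885
= 23.4443 g

23.4443 g


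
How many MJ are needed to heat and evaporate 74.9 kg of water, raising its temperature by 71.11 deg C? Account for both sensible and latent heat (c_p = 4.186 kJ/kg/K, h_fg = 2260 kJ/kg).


E = m_water * (4.186 * dT + 2260) / 1000
= 74.9 * (4.186 * 71.11 + 2260) / 1000
= 191.5692 MJ

191.5692 MJ


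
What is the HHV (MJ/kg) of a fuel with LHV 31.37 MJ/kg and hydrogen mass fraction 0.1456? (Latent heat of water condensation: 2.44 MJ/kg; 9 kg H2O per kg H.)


HHV = LHV + H_frac * 9 * 2.44
= 31.37 + 0.1456 * 9 * 2.44
= 34.5674 MJ/kg

34.5674 MJ/kg


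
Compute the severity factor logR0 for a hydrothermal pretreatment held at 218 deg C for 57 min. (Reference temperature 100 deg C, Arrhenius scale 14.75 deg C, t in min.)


logR0 = log10(t * exp((T - 100) / 14.75))
= log10(57 * exp((218 - 100) / 14.75))
= 5.2302

5.2302


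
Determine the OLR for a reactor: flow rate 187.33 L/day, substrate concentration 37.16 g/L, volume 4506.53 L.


OLR = Q * S / V
= 187.33 * 37.16 / 4506.53
= 1.5447 g/L/day

1.5447 g/L/day


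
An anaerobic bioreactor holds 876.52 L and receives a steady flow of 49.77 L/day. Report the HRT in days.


HRT = V / Q
= 876.52 / 49.77
= 17.6114 days

17.6114 days


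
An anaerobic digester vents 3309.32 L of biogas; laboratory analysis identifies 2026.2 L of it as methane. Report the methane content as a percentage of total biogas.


CH4% = V_CH4 / V_total * 100
= 2026.2 / 3309.32 * 100
= 61.2271%

61.2271%


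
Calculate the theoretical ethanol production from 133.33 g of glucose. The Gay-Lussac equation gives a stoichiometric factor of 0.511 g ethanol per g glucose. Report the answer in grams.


Theoretical ethanol yield: m_EtOH = 0.511 * m_glucose
m_EtOH = 0.511 * 133.33 = 68.1316 g

68.1316 g


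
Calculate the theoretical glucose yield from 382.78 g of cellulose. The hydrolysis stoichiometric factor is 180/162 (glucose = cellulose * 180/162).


glucose = cellulose * 180/162
= 382.78 * 180/162
= 425.3111 g

425.3111 g


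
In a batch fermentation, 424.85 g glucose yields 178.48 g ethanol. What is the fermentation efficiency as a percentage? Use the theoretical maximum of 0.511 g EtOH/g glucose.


Fermentation efficiency = (actual / (0.511 * glucose)) * 100
= (178.48 / (0.511 * 424.85)) * 100
= 82.2116%

82.2116%


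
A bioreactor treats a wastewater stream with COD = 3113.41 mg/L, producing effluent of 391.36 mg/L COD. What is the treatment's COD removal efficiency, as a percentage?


eta = (COD_in - COD_out) / COD_in * 100
= (3113.41 - 391.36) / 3113.41 * 100
= 87.4299%

87.4299%


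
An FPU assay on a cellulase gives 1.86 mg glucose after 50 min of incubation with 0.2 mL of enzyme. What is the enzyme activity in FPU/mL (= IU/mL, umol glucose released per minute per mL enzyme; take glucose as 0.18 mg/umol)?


Activity = glucose_mg / (0.18 mg/umol * V_mL * t_min)
= 1.86 / (0.18 * 0.2 * 50)
= 1.0333 FPU/mL

1.0333 FPU/mL


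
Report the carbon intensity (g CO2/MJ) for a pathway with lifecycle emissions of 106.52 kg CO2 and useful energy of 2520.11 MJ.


CI = CO2 * 1000 / E
= 106.52 * 1000 / 2520.11
= 42.2680 g CO2/MJ

42.2680 g CO2/MJ


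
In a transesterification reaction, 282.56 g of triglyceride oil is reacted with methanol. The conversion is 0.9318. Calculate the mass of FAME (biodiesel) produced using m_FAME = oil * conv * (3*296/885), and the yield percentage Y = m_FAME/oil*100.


m_FAME = oil * conv * (3 * 296 / 885) = oil * conv * (888/885)
= 282.56 * 0.9318 * 888 / 885
= 264.1819 g
Y = m_FAME / oil * 100 = conv * (888/885) * 100
= 0.9318 * 888 / 885 * 100
= 93.50%

264.1819 g FAME; Y = 93.50%


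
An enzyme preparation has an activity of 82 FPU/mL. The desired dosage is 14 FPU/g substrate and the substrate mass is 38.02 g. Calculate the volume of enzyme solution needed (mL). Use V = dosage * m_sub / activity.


V = dosage * m_sub / activity
V = 14 * 38.02 / 82
V = 6.4912 mL

6.4912 mL


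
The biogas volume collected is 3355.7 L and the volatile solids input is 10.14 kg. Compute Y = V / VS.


Y = V / VS
= 3355.7 / 10.14
= 330.9369 L/kg VS

330.9369 L/kg VS


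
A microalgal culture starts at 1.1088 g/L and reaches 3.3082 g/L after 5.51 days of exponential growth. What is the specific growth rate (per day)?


mu = ln(X2/X1) / dt
= ln(3.3082/1.1088) / 5.51
= 0.1984 per day

0.1984 per day


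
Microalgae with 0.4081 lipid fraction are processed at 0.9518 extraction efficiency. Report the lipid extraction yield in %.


Y = lipid_content * extraction_eff * 100
= 0.4081 * 0.9518 * 100
= 38.8430%

38.8430%


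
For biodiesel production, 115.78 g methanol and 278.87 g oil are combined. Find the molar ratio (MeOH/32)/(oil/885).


Molar ratio = n_MeOH / n_oil = (MeOH/32) / (oil/885) = (MeOH * 885) / (32 * oil)
= (115.78 * 885) / (32 * 278.87)
= 11.4822

11.4822


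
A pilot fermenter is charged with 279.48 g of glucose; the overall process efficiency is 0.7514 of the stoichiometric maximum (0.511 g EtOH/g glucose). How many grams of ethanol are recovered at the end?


Actual ethanol: m = 0.511 * 279.48 * 0.7514
m = 107.3106 g

107.3106 g


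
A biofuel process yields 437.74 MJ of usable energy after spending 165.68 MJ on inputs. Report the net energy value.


NEV = E_out - E_in
= 437.74 - 165.68
= 272.0600 MJ

272.0600 MJ


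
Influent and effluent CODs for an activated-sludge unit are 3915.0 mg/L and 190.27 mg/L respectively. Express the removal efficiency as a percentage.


eta = (COD_in - COD_out) / COD_in * 100
= (3915.0 - 190.27) / 3915.0 * 100
= 95.1400%

95.1400%


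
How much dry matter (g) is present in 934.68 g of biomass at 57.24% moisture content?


Wd = Ww * (1 - MC/100)
= 934.68 * (1 - 57.24/100)
= 399.6692 g

399.6692 g


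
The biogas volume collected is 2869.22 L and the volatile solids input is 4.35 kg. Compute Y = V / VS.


Y = V / VS
= 2869.22 / 4.35
= 659.5908 L/kg VS

659.5908 L/kg VS


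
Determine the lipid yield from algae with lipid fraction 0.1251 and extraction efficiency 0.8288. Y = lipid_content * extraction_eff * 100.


Y = lipid_content * extraction_eff * 100
= 0.1251 * 0.8288 * 100
= 10.3683%

10.3683%


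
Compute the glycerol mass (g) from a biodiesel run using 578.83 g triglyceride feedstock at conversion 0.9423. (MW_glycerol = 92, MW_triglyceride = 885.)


glycerol = oil * conv * (92/885)
= 578.83 * 0.9423 * 92 / 885
= 56.7002 g

56.7002 g


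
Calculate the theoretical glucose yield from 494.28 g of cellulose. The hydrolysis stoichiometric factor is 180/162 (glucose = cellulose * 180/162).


glucose = cellulose * 180/162
= 494.28 * 180/162
= 549.2000 g

549.2000 g


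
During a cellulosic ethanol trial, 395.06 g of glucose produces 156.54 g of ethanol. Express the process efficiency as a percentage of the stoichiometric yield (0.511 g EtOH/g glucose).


Fermentation efficiency = (actual / (0.511 * glucose)) * 100
= (156.54 / (0.511 * 395.06)) * 100
= 77.5428%

77.5428%


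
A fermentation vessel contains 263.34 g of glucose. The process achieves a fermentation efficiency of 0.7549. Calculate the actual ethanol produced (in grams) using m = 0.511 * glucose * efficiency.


Actual ethanol: m = 0.511 * 263.34 * 0.7549
m = 101.5844 g

101.5844 g


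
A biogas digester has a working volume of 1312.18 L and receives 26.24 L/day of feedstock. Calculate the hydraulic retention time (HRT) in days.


HRT = V / Q
= 1312.18 / 26.24
= 50.0069 days

50.0069 days


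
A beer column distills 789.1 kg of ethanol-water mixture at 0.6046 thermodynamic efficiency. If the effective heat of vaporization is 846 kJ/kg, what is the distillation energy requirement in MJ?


E = m * 846 / (eta * 1000)
= 789.1 * 846 / (0.6046 * 1000)
= 1104.1657 MJ

1104.1657 MJ


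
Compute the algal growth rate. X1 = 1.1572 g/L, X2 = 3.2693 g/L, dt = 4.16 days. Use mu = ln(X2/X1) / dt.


mu = ln(X2/X1) / dt
= ln(3.2693/1.1572) / 4.16
= 0.2497 per day

0.2497 per day


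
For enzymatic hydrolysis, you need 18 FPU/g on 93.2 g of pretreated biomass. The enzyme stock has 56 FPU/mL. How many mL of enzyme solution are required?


V = dosage * m_sub / activity
V = 18 * 93.2 / 56
V = 29.9571 mL

29.9571 mL


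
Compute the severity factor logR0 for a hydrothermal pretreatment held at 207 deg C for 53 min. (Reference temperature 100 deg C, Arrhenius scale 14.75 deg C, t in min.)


logR0 = log10(t * exp((T - 100) / 14.75))
= log10(53 * exp((207 - 100) / 14.75))
= 4.8748

4.8748


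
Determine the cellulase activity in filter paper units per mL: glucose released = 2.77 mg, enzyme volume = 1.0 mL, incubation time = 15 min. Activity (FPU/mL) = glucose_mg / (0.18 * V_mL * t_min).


Activity = glucose_mg / (0.18 mg/umol * V_mL * t_min)
= 2.77 / (0.18 * 1.0 * 15)
= 1.0259 FPU/mL

1.0259 FPU/mL


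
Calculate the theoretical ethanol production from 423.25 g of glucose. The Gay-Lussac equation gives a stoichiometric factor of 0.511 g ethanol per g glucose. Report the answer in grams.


Theoretical ethanol yield: m_EtOH = 0.511 * m_glucose
m_EtOH = 0.511 * 423.25 = 216.2808 g

216.2808 g


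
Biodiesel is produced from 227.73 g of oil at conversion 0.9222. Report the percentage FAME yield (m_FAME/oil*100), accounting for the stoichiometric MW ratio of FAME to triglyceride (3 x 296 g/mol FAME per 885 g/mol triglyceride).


m_FAME = oil * conv * (3 * 296 / 885) = oil * conv * (888/885)
= 227.73 * 0.9222 * 888 / 885
= 210.7245 g
Y = m_FAME / oil * 100 = conv * (888/885) * 100
= 0.9222 * 888 / 885 * 100
= 92.53%

92.53%


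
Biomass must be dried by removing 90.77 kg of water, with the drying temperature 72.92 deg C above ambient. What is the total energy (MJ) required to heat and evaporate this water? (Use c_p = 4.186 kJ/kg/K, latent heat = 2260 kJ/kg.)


E = m_water * (4.186 * dT + 2260) / 1000
= 90.77 * (4.186 * 72.92 + 2260) / 1000
= 232.8471 MJ

232.8471 MJ


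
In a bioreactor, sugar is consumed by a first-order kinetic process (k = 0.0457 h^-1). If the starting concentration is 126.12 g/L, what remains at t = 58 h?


S = S0 * exp(-k * t)
S = 126.12 * exp(-0.0457 * 58)
S = 8.9052 g/L

8.9052 g/L


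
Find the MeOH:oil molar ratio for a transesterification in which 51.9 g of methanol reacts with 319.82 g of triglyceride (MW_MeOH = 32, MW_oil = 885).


Molar ratio = n_MeOH / n_oil = (MeOH/32) / (oil/885) = (MeOH * 885) / (32 * oil)
= (51.9 * 885) / (32 * 319.82)
= 4.4880

4.4880


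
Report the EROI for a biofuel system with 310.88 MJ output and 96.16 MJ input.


EROI = E_out / E_in
= 310.88 / 96.16
= 3.2329

3.2329


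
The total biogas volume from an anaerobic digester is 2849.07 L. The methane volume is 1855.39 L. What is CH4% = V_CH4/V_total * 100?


CH4% = V_CH4 / V_total * 100
= 1855.39 / 2849.07 * 100
= 65.1227%

65.1227%


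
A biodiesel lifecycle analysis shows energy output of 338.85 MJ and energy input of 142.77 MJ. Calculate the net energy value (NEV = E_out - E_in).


NEV = E_out - E_in
= 338.85 - 142.77
= 196.0800 MJ

196.0800 MJ


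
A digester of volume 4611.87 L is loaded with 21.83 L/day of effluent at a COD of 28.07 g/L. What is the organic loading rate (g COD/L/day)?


OLR = Q * S / V
= 21.83 * 28.07 / 4611.87
= 0.1329 g/L/day

0.1329 g/L/day


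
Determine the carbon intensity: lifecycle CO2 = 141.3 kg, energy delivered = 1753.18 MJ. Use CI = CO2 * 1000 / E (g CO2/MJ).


CI = CO2 * 1000 / E
= 141.3 * 1000 / 1753.18
= 80.5964 g CO2/MJ

80.5964 g CO2/MJ


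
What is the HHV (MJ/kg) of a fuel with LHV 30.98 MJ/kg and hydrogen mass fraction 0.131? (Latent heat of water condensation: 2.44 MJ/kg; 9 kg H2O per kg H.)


HHV = LHV + H_frac * 9 * 2.44
= 30.98 + 0.131 * 9 * 2.44
= 33.8568 MJ/kg

33.8568 MJ/kg


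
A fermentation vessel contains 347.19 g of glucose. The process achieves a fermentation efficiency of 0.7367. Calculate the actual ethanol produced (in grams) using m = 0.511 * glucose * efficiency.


Actual ethanol: m = 0.511 * 347.19 * 0.7367
m = 130.7010 g

130.7010 g


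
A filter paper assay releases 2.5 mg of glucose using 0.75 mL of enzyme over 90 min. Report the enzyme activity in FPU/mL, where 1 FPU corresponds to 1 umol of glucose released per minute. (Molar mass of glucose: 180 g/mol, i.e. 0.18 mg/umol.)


Activity = glucose_mg / (0.18 mg/umol * V_mL * t_min)
= 2.5 / (0.18 * 0.75 * 90)
= 0.2058 FPU/mL

0.2058 FPU/mL


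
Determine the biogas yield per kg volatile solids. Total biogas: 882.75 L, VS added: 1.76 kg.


Y = V / VS
= 882.75 / 1.76
= 501.5625 L/kg VS

501.5625 L/kg VS


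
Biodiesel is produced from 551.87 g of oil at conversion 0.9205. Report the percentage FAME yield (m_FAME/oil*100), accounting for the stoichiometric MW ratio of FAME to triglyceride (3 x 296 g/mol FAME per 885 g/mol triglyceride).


m_FAME = oil * conv * (3 * 296 / 885) = oil * conv * (888/885)
= 551.87 * 0.9205 * 888 / 885
= 509.7184 g
Y = m_FAME / oil * 100 = conv * (888/885) * 100
= 0.9205 * 888 / 885 * 100
= 92.36%

92.36%


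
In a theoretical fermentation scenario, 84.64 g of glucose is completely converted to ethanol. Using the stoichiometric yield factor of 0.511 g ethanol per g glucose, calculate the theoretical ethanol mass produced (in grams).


Theoretical ethanol yield: m_EtOH = 0.511 * m_glucose
m_EtOH = 0.511 * 84.64 = 43.2510 g

43.2510 g


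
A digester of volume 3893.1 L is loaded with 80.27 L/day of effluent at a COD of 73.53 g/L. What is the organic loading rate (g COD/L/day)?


OLR = Q * S / V
= 80.27 * 73.53 / 3893.1
= 1.5161 g/L/day

1.5161 g/L/day


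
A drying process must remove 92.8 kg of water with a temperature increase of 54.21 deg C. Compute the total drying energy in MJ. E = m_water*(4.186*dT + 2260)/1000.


E = m_water * (4.186 * dT + 2260) / 1000
= 92.8 * (4.186 * 54.21 + 2260) / 1000
= 230.7865 MJ

230.7865 MJ


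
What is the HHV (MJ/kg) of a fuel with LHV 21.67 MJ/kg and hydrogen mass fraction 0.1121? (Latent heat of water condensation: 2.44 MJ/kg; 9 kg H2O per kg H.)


HHV = LHV + H_frac * 9 * 2.44
= 21.67 + 0.1121 * 9 * 2.44
= 24.1317 MJ/kg

24.1317 MJ/kg


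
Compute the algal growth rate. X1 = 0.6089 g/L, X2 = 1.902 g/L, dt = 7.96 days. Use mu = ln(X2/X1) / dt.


mu = ln(X2/X1) / dt
= ln(1.902/0.6089) / 7.96
= 0.1431 per day

0.1431 per day


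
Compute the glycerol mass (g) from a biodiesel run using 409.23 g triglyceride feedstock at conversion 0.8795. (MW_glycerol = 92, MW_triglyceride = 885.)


glycerol = oil * conv * (92/885)
= 409.23 * 0.8795 * 92 / 885
= 37.4152 g

37.4152 g


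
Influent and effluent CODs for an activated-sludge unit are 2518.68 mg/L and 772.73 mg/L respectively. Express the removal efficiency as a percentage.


eta = (COD_in - COD_out) / COD_in * 100
= (2518.68 - 772.73) / 2518.68 * 100
= 69.3200%

69.3200%


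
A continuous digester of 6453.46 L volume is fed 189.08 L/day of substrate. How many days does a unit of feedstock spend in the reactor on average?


HRT = V / Q
= 6453.46 / 189.08
= 34.1308 days

34.1308 days


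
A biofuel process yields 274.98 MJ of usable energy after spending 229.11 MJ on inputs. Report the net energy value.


NEV = E_out - E_in
= 274.98 - 229.11
= 45.8700 MJ

45.8700 MJ


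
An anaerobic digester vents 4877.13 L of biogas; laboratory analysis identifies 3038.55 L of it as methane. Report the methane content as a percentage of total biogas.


CH4% = V_CH4 / V_total * 100
= 3038.55 / 4877.13 * 100
= 62.3020%

62.3020%


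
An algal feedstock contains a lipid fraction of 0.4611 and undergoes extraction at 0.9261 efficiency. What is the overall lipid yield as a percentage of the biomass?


Y = lipid_content * extraction_eff * 100
= 0.4611 * 0.9261 * 100
= 42.7025%

42.7025%


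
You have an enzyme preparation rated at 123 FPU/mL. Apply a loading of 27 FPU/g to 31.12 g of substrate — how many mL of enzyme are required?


V = dosage * m_sub / activity
V = 27 * 31.12 / 123
V = 6.8312 mL

6.8312 mL


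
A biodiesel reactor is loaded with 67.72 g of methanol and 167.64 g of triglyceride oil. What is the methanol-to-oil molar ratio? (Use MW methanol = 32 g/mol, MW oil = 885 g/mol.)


Molar ratio = n_MeOH / n_oil = (MeOH/32) / (oil/885) = (MeOH * 885) / (32 * oil)
= (67.72 * 885) / (32 * 167.64)
= 11.1720

11.1720


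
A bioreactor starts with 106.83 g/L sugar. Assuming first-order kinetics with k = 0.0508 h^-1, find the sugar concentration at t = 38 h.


S = S0 * exp(-k * t)
S = 106.83 * exp(-0.0508 * 38)
S = 15.5000 g/L

15.5000 g/L


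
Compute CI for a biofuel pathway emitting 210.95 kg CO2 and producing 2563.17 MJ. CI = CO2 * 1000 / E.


CI = CO2 * 1000 / E
= 210.95 * 1000 / 2563.17
= 82.3004 g CO2/MJ

82.3004 g CO2/MJ


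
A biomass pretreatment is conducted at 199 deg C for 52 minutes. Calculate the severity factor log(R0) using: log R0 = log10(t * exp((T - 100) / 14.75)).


logR0 = log10(t * exp((T - 100) / 14.75))
= log10(52 * exp((199 - 100) / 14.75))
= 4.6309

4.6309


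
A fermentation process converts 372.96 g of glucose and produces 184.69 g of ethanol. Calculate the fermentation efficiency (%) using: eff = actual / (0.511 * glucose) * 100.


Fermentation efficiency = (actual / (0.511 * glucose)) * 100
= (184.69 / (0.511 * 372.96)) * 100
= 96.9081%

96.9081%


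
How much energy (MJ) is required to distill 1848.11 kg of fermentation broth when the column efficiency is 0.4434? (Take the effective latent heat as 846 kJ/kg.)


E = m * 846 / (eta * 1000)
= 1848.11 * 846 / (0.4434 * 1000)
= 3526.1639 MJ

3526.1639 MJ


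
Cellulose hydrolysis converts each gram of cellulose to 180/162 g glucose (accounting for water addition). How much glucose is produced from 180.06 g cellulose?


glucose = cellulose * 180/162
= 180.06 * 180/162
= 200.0667 g

200.0667 g


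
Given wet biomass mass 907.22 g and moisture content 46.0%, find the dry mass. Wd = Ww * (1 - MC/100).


Wd = Ww * (1 - MC/100)
= 907.22 * (1 - 46.0/100)
= 489.8988 g

489.8988 g


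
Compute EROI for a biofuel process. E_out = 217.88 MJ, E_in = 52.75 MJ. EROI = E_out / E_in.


EROI = E_out / E_in
= 217.88 / 52.75
= 4.1304

4.1304


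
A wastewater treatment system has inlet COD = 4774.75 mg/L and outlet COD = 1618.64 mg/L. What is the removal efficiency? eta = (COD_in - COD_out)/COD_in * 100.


eta = (COD_in - COD_out) / COD_in * 100
= (4774.75 - 1618.64) / 4774.75 * 100
= 66.1000%

66.1000%


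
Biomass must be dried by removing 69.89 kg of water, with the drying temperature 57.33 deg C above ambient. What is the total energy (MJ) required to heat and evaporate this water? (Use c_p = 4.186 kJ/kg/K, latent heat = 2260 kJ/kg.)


E = m_water * (4.186 * dT + 2260) / 1000
= 69.89 * (4.186 * 57.33 + 2260) / 1000
= 174.7238 MJ

174.7238 MJ


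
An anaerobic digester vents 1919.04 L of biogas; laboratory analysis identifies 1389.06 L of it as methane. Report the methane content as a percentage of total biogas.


CH4% = V_CH4 / V_total * 100
= 1389.06 / 1919.04 * 100
= 72.3831%

72.3831%


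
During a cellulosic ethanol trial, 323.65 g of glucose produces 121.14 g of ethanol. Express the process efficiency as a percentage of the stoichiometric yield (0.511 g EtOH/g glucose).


Fermentation efficiency = (actual / (0.511 * glucose)) * 100
= (121.14 / (0.511 * 323.65)) * 100
= 73.2472%

73.2472%


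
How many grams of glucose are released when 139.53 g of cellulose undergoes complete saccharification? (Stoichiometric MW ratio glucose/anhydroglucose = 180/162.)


glucose = cellulose * 180/162
= 139.53 * 180/162
= 155.0333 g

155.0333 g


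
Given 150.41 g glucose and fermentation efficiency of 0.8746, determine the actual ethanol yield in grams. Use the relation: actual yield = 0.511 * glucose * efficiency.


Actual ethanol: m = 0.511 * 150.41 * 0.8746
m = 67.2213 g

67.2213 g


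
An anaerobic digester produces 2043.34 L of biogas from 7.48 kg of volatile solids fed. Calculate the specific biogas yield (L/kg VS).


Y = V / VS
= 2043.34 / 7.48
= 273.1738 L/kg VS

273.1738 L/kg VS


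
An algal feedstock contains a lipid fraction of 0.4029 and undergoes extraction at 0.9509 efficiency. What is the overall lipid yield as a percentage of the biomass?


Y = lipid_content * extraction_eff * 100
= 0.4029 * 0.9509 * 100
= 38.3118%

38.3118%


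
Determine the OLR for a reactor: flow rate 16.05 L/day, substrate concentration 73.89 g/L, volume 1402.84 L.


OLR = Q * S / V
= 16.05 * 73.89 / 1402.84
= 0.8454 g/L/day

0.8454 g/L/day


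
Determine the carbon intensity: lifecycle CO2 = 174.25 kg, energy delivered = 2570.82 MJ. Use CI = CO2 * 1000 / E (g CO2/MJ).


CI = CO2 * 1000 / E
= 174.25 * 1000 / 2570.82
= 67.7799 g CO2/MJ

67.7799 g CO2/MJ


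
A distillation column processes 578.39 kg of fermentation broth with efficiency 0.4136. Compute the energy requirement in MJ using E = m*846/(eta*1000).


E = m * 846 / (eta * 1000)
= 578.39 * 846 / (0.4136 * 1000)
= 1183.0705 MJ

1183.0705 MJ


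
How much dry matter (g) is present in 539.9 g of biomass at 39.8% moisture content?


Wd = Ww * (1 - MC/100)
= 539.9 * (1 - 39.8/100)
= 325.0198 g

325.0198 g


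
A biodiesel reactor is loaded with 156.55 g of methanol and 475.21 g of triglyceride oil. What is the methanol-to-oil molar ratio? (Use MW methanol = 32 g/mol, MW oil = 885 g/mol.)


Molar ratio = n_MeOH / n_oil = (MeOH/32) / (oil/885) = (MeOH * 885) / (32 * oil)
= (156.55 * 885) / (32 * 475.21)
= 9.1109

9.1109


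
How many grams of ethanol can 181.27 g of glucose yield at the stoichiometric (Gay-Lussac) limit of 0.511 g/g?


Theoretical ethanol yield: m_EtOH = 0.511 * m_glucose
m_EtOH = 0.511 * 181.27 = 92.6290 g

92.6290 g


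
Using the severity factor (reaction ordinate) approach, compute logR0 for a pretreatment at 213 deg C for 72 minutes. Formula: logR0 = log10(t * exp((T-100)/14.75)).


logR0 = log10(t * exp((T - 100) / 14.75))
= log10(72 * exp((213 - 100) / 14.75))
= 5.1845

5.1845


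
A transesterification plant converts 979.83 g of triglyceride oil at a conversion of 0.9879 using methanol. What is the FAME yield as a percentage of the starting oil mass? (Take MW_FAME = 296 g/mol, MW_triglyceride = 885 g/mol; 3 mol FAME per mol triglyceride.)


m_FAME = oil * conv * (3 * 296 / 885) = oil * conv * (888/885)
= 979.83 * 0.9879 * 888 / 885
= 971.2553 g
Y = m_FAME / oil * 100 = conv * (888/885) * 100
= 0.9879 * 888 / 885 * 100
= 99.12%

99.12%


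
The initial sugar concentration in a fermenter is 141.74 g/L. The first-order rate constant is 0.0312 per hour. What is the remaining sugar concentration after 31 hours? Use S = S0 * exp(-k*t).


S = S0 * exp(-k * t)
S = 141.74 * exp(-0.0312 * 31)
S = 53.8819 g/L

53.8819 g/L


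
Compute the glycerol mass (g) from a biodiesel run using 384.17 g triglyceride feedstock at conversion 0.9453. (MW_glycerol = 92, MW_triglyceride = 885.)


glycerol = oil * conv * (92/885)
= 384.17 * 0.9453 * 92 / 885
= 37.7518 g

37.7518 g


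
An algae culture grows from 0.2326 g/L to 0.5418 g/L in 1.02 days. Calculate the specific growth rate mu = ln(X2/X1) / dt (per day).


mu = ln(X2/X1) / dt
= ln(0.5418/0.2326) / 1.02
= 0.8290 per day

0.8290 per day


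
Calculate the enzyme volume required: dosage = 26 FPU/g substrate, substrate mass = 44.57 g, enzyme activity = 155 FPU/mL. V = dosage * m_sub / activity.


V = dosage * m_sub / activity
V = 26 * 44.57 / 155
V = 7.4763 mL

7.4763 mL


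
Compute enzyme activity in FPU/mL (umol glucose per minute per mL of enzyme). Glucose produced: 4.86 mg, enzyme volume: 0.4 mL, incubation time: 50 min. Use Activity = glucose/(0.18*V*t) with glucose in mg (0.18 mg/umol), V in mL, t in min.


Activity = glucose_mg / (0.18 mg/umol * V_mL * t_min)
= 4.86 / (0.18 * 0.4 * 50)
= 1.3500 FPU/mL

1.3500 FPU/mL


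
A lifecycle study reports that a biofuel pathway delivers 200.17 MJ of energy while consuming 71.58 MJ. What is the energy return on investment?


EROI = E_out / E_in
= 200.17 / 71.58
= 2.7965

2.7965


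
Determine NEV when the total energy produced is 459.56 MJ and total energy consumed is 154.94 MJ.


NEV = E_out - E_in
= 459.56 - 154.94
= 304.6200 MJ

304.6200 MJ


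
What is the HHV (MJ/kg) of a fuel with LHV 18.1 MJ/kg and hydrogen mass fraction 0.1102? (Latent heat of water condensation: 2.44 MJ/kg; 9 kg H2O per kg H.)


HHV = LHV + H_frac * 9 * 2.44
= 18.1 + 0.1102 * 9 * 2.44
= 20.5200 MJ/kg

20.5200 MJ/kg


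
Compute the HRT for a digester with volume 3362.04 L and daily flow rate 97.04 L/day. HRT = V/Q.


HRT = V / Q
= 3362.04 / 97.04
= 34.6459 days

34.6459 days


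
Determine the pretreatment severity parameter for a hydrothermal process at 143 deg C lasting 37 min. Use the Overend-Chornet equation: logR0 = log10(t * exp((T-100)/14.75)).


logR0 = log10(t * exp((T - 100) / 14.75))
= log10(37 * exp((143 - 100) / 14.75))
= 2.8343

2.8343


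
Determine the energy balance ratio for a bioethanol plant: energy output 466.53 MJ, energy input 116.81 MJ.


EROI = E_out / E_in
= 466.53 / 116.81
= 3.9939

3.9939


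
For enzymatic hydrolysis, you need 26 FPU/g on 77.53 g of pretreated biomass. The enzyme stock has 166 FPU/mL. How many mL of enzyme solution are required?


V = dosage * m_sub / activity
V = 26 * 77.53 / 166
V = 12.1433 mL

12.1433 mL


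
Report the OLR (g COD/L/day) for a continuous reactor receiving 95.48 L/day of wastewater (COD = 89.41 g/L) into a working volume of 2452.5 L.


OLR = Q * S / V
= 95.48 * 89.41 / 2452.5
= 3.4809 g/L/day

3.4809 g/L/day


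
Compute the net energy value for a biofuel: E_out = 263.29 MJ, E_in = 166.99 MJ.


NEV = E_out - E_in
= 263.29 - 166.99
= 96.3000 MJ

96.3000 MJ


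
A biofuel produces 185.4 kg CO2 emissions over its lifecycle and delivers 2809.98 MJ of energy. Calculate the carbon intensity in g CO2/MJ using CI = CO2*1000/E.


CI = CO2 * 1000 / E
= 185.4 * 1000 / 2809.98
= 65.9791 g CO2/MJ

65.9791 g CO2/MJ


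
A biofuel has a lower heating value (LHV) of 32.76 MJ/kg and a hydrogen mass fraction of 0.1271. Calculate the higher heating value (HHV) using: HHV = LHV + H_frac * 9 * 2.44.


HHV = LHV + H_frac * 9 * 2.44
= 32.76 + 0.1271 * 9 * 2.44
= 35.5511 MJ/kg

35.5511 MJ/kg


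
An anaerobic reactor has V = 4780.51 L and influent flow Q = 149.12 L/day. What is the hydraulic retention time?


HRT = V / Q
= 4780.51 / 149.12
= 32.0581 days

32.0581 days


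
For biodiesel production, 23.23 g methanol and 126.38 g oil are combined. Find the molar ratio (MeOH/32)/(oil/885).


Molar ratio = n_MeOH / n_oil = (MeOH/32) / (oil/885) = (MeOH * 885) / (32 * oil)
= (23.23 * 885) / (32 * 126.38)
= 5.0835

5.0835


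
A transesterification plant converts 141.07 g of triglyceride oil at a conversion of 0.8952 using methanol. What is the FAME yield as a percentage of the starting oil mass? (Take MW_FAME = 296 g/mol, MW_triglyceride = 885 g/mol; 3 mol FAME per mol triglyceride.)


m_FAME = oil * conv * (3 * 296 / 885) = oil * conv * (888/885)
= 141.07 * 0.8952 * 888 / 885
= 126.7140 g
Y = m_FAME / oil * 100 = conv * (888/885) * 100
= 0.8952 * 888 / 885 * 100
= 89.82%

89.82%


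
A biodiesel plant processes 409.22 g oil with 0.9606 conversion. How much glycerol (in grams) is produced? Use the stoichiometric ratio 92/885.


glycerol = oil * conv * (92/885)
= 409.22 * 0.9606 * 92 / 885
= 40.8643 g

40.8643 g


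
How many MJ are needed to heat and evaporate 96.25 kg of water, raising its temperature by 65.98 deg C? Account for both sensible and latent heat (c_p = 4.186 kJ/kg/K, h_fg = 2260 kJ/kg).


E = m_water * (4.186 * dT + 2260) / 1000
= 96.25 * (4.186 * 65.98 + 2260) / 1000
= 244.1085 MJ

244.1085 MJ


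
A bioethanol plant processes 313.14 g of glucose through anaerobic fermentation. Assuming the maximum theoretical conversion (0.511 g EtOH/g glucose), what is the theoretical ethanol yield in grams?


Theoretical ethanol yield: m_EtOH = 0.511 * m_glucose
m_EtOH = 0.511 * 313.14 = 160.0145 g

160.0145 g


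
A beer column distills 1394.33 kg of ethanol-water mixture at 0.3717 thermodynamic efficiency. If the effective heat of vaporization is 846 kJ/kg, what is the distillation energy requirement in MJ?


E = m * 846 / (eta * 1000)
= 1394.33 * 846 / (0.3717 * 1000)
= 3173.5356 MJ

3173.5356 MJ


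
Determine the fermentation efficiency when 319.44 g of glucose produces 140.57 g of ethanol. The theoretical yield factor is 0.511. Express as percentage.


Fermentation efficiency = (actual / (0.511 * glucose)) * 100
= (140.57 / (0.511 * 319.44)) * 100
= 86.1157%

86.1157%


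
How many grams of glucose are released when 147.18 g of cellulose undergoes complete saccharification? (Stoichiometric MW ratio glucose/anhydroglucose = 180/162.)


glucose = cellulose * 180/162
= 147.18 * 180/162
= 163.5333 g

163.5333 g


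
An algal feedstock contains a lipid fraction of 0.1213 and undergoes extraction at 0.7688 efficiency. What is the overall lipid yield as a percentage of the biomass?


Y = lipid_content * extraction_eff * 100
= 0.1213 * 0.7688 * 100
= 9.3255%

9.3255%


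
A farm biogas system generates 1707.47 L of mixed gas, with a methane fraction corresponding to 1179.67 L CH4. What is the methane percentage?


CH4% = V_CH4 / V_total * 100
= 1179.67 / 1707.47 * 100
= 69.0888%

69.0888%


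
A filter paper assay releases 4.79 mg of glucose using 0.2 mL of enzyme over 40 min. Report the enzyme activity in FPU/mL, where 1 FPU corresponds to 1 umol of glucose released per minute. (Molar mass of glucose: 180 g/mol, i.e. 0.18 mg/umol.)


Activity = glucose_mg / (0.18 mg/umol * V_mL * t_min)
= 4.79 / (0.18 * 0.2 * 40)
= 3.3264 FPU/mL

3.3264 FPU/mL


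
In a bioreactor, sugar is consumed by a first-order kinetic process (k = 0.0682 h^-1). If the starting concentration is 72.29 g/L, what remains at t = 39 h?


S = S0 * exp(-k * t)
S = 72.29 * exp(-0.0682 * 39)
S = 5.0576 g/L

5.0576 g/L


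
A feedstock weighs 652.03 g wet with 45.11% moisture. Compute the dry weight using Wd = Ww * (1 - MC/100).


Wd = Ww * (1 - MC/100)
= 652.03 * (1 - 45.11/100)
= 357.8993 g

357.8993 g


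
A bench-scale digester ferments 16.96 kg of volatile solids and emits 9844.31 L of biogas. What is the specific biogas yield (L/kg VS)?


Y = V / VS
= 9844.31 / 16.96
= 580.4428 L/kg VS

580.4428 L/kg VS


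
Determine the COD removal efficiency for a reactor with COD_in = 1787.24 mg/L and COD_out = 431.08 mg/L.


eta = (COD_in - COD_out) / COD_in * 100
= (1787.24 - 431.08) / 1787.24 * 100
= 75.8801%

75.8801%


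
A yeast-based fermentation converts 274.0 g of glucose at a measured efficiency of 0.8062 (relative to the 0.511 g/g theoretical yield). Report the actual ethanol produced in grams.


Actual ethanol: m = 0.511 * 274.0 * 0.8062
m = 112.8793 g

112.8793 g


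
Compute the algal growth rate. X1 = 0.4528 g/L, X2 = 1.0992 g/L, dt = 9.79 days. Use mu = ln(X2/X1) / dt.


mu = ln(X2/X1) / dt
= ln(1.0992/0.4528) / 9.79
= 0.0906 per day

0.0906 per day


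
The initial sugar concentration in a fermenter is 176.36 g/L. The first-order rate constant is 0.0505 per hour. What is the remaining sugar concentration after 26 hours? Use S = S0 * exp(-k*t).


S = S0 * exp(-k * t)
S = 176.36 * exp(-0.0505 * 26)
S = 47.4429 g/L

47.4429 g/L


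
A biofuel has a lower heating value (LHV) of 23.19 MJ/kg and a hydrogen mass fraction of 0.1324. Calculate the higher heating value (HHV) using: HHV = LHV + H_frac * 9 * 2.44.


HHV = LHV + H_frac * 9 * 2.44
= 23.19 + 0.1324 * 9 * 2.44
= 26.0975 MJ/kg

26.0975 MJ/kg


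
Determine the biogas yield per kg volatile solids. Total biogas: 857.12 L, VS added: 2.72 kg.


Y = V / VS
= 857.12 / 2.72
= 315.1176 L/kg VS

315.1176 L/kg VS


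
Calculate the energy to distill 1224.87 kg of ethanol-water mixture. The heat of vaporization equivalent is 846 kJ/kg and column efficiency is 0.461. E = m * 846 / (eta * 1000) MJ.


E = m * 846 / (eta * 1000)
= 1224.87 * 846 / (0.461 * 1000)
= 2247.8092 MJ

2247.8092 MJ


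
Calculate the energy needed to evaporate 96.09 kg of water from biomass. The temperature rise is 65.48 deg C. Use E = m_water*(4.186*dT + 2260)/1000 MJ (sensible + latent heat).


E = m_water * (4.186 * dT + 2260) / 1000
= 96.09 * (4.186 * 65.48 + 2260) / 1000
= 243.5016 MJ

243.5016 MJ


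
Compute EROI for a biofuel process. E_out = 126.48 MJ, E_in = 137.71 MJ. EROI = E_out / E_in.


EROI = E_out / E_in
= 126.48 / 137.71
= 0.9185

0.9185


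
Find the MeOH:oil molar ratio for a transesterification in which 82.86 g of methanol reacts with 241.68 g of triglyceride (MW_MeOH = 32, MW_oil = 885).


Molar ratio = n_MeOH / n_oil = (MeOH/32) / (oil/885) = (MeOH * 885) / (32 * oil)
= (82.86 * 885) / (32 * 241.68)
= 9.4819

9.4819


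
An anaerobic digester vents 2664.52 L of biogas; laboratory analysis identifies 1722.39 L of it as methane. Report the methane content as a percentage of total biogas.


CH4% = V_CH4 / V_total * 100
= 1722.39 / 2664.52 * 100
= 64.6417%

64.6417%


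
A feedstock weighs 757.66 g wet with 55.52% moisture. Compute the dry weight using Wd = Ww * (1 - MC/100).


Wd = Ww * (1 - MC/100)
= 757.66 * (1 - 55.52/100)
= 337.0072 g

337.0072 g


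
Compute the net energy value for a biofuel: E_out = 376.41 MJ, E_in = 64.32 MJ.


NEV = E_out - E_in
= 376.41 - 64.32
= 312.0900 MJ

312.0900 MJ


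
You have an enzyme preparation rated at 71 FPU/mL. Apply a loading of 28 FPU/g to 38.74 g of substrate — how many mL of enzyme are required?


V = dosage * m_sub / activity
V = 28 * 38.74 / 71
V = 15.2777 mL

15.2777 mL


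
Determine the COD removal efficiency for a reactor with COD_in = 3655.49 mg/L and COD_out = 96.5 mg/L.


eta = (COD_in - COD_out) / COD_in * 100
= (3655.49 - 96.5) / 3655.49 * 100
= 97.3601%

97.3601%


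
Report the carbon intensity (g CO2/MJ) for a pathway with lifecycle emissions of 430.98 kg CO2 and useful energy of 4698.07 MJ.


CI = CO2 * 1000 / E
= 430.98 * 1000 / 4698.07
= 91.7355 g CO2/MJ

91.7355 g CO2/MJ


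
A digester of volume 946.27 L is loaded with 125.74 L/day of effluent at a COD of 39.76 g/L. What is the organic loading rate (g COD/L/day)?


OLR = Q * S / V
= 125.74 * 39.76 / 946.27
= 5.2833 g/L/day

5.2833 g/L/day


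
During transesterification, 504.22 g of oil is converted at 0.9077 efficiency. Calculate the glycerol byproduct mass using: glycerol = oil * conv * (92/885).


glycerol = oil * conv * (92/885)
= 504.22 * 0.9077 * 92 / 885
= 47.5781 g

47.5781 g


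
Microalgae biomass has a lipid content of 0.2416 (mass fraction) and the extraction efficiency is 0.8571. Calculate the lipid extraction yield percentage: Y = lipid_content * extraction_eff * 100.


Y = lipid_content * extraction_eff * 100
= 0.2416 * 0.8571 * 100
= 20.7075%

20.7075%


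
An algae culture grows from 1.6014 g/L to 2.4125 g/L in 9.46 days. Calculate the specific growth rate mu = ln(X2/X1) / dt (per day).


mu = ln(X2/X1) / dt
= ln(2.4125/1.6014) / 9.46
= 0.0433 per day

0.0433 per day


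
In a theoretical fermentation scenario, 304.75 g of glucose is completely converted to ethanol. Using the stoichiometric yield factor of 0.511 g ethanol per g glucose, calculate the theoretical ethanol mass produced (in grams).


Theoretical ethanol yield: m_EtOH = 0.511 * m_glucose
m_EtOH = 0.511 * 304.75 = 155.7272 g

155.7272 g


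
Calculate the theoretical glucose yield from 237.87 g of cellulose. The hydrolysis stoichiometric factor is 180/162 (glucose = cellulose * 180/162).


glucose = cellulose * 180/162
= 237.87 * 180/162
= 264.3000 g

264.3000 g


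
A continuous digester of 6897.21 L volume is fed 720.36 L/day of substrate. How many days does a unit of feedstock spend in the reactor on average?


HRT = V / Q
= 6897.21 / 720.36
= 9.5747 days

9.5747 days


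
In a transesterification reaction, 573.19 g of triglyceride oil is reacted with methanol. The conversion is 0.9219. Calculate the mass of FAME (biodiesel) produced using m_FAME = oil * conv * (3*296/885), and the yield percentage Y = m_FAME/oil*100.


m_FAME = oil * conv * (3 * 296 / 885) = oil * conv * (888/885)
= 573.19 * 0.9219 * 888 / 885
= 530.2151 g
Y = m_FAME / oil * 100 = conv * (888/885) * 100
= 0.9219 * 888 / 885 * 100
= 92.50%

530.2151 g FAME; Y = 92.50%


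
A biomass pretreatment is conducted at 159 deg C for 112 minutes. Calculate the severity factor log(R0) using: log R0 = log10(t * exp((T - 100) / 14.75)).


logR0 = log10(t * exp((T - 100) / 14.75))
= log10(112 * exp((159 - 100) / 14.75))
= 3.7864

3.7864


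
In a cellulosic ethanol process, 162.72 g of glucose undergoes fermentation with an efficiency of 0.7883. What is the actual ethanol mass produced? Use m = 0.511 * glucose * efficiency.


Actual ethanol: m = 0.511 * 162.72 * 0.7883
m = 65.5471 g

65.5471 g


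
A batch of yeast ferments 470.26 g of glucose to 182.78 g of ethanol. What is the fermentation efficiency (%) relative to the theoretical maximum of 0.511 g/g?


Fermentation efficiency = (actual / (0.511 * glucose)) * 100
= (182.78 / (0.511 * 470.26)) * 100
= 76.0623%

76.0623%


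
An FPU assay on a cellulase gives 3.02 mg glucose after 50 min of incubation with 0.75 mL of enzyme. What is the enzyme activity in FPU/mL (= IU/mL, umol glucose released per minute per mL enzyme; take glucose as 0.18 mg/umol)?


Activity = glucose_mg / (0.18 mg/umol * V_mL * t_min)
= 3.02 / (0.18 * 0.75 * 50)
= 0.4474 FPU/mL

0.4474 FPU/mL


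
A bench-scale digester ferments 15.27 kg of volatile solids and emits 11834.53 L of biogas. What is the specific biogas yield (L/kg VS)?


Y = V / VS
= 11834.53 / 15.27
= 775.0183 L/kg VS

775.0183 L/kg VS


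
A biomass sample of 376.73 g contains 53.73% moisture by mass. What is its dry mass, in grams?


Wd = Ww * (1 - MC/100)
= 376.73 * (1 - 53.73/100)
= 174.3130 g

174.3130 g


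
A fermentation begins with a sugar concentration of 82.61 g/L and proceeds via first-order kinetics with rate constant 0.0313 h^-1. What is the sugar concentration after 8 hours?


S = S0 * exp(-k * t)
S = 82.61 * exp(-0.0313 * 8)
S = 64.3110 g/L

64.3110 g/L


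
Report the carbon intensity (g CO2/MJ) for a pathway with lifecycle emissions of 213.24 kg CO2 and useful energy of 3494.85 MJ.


CI = CO2 * 1000 / E
= 213.24 * 1000 / 3494.85
= 61.0155 g CO2/MJ

61.0155 g CO2/MJ


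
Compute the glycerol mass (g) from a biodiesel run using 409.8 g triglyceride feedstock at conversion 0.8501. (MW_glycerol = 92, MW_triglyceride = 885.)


glycerol = oil * conv * (92/885)
= 409.8 * 0.8501 * 92 / 885
= 36.2148 g

36.2148 g
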